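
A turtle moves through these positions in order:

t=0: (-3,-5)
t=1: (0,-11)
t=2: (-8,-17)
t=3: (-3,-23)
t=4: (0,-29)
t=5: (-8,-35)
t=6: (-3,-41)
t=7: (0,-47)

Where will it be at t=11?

(-8,-71)

First: cycles through -3, 0, -8 every 3 steps. Step 11 lands at position 2 of the cycle → -8.
Second: linear, -6 per step → -71 at step 11.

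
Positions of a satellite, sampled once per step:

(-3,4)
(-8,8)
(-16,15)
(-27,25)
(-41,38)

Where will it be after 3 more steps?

(-101,95)

Successive displacements: (-5,+4), (-8,+7), (-11,+10), (-14,+13) — each changes by (-3,+3).
step 5: (-41,38) + (-17,+16) → (-58,54)
step 6: (-58,54) + (-20,+19) → (-78,73)
step 7: (-78,73) + (-23,+22) → (-101,95)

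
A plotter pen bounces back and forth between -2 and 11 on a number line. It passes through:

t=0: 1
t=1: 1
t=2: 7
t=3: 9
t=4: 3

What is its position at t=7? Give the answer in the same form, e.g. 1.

11

The value travels 6 per step and bounces off the walls at -2 and 11.
  step 5: 3 → -1
  step 6: -1 → 5
  step 7: 5 → 11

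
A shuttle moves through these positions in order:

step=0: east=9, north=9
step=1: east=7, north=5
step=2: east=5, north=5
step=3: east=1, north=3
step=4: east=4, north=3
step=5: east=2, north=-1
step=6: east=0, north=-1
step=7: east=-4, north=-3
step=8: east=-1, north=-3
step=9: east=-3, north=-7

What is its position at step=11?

The moves between consecutive positions are (-2,-4), (-2,+0), (-4,-2), (+3,+0), (-2,-4), (-2,+0), (-4,-2), (+3,+0), (-2,-4); they repeat the 4-cycle [(-2,-4), (-2,+0), (-4,-2), (+3,+0)].
step 10: apply (-2,+0) → east=-5, north=-7
step 11: apply (-4,-2) → east=-9, north=-9

east=-9, north=-9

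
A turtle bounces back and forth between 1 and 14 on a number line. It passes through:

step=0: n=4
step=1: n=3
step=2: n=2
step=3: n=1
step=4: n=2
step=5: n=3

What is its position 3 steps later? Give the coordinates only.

The value travels 1 per step and bounces off the walls at 1 and 14.
  step 6: 3 → 4
  step 7: 4 → 5
  step 8: 5 → 6

n=6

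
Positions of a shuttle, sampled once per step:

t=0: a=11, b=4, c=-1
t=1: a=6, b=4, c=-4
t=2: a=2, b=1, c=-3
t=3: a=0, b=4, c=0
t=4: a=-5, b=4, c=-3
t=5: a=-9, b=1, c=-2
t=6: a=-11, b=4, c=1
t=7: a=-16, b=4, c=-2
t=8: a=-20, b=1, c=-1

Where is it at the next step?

a=-22, b=4, c=2

Differencing gives (-5,+0,-3), (-4,-3,+1), (-2,+3,+3), (-5,+0,-3), (-4,-3,+1), (-2,+3,+3), (-5,+0,-3), (-4,-3,+1). This is the pattern (-5,+0,-3), (-4,-3,+1), (-2,+3,+3) repeated.
step 9: apply (-2,+3,+3) → a=-22, b=4, c=2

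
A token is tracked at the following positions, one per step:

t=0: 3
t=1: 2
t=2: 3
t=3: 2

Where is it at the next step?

The jumps are -1, +1, -1 — a geometric progression with ratio -1.
step 4: 2 + 1 → 3

3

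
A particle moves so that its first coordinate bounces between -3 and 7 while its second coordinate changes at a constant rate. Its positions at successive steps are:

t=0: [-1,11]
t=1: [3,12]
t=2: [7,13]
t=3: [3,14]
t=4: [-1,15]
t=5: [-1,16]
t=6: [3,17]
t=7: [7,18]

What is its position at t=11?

[3,22]

The first coordinate reflects between -3 and 7, moving 4 per step.
  step 8: 7 → 3
  step 9: 3 → -1
  step 10: -1 → -1
  step 11: -1 → 3
The second coordinate changes by +1 each step: at step 11 it is 22.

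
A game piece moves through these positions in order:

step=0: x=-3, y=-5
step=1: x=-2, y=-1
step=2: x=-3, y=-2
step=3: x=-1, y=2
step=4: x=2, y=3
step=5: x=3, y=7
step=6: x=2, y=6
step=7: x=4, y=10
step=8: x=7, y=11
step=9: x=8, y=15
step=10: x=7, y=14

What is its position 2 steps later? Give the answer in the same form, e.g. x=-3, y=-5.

x=12, y=19

Differencing gives (+1, +4), (-1, -1), (+2, +4), (+3, +1), (+1, +4), (-1, -1), (+2, +4), (+3, +1), (+1, +4), (-1, -1). This is the pattern (+1, +4), (-1, -1), (+2, +4), (+3, +1) repeated.
step 11: apply (+2, +4) → x=9, y=18
step 12: apply (+3, +1) → x=12, y=19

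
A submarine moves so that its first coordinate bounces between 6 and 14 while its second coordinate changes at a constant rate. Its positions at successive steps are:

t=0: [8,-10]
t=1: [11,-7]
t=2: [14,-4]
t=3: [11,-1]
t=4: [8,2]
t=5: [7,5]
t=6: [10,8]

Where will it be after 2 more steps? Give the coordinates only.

[12,14]

The first coordinate travels 3 per step and bounces off the walls at 6 and 14.
  step 7: 10 → 13
  step 8: 13 → 12
The second coordinate changes by +3 each step: at step 8 it is 14.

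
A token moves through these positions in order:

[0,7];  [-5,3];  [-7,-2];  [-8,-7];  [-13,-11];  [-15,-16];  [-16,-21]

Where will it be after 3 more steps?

[-24,-35]

The moves between consecutive positions are [-5,-4], [-2,-5], [-1,-5], [-5,-4], [-2,-5], [-1,-5]; they repeat the 3-cycle [[-5,-4], [-2,-5], [-1,-5]].
step 7: apply [-5,-4] → [-21,-25]
step 8: apply [-2,-5] → [-23,-30]
step 9: apply [-1,-5] → [-24,-35]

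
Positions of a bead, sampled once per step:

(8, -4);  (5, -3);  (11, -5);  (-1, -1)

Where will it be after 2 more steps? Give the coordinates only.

Step-to-step displacements: (-3, +1), (+6, -2), (-12, +4); each is -2× the previous.
step 4: (-1, -1) + (+24, -8) → (23, -9)
step 5: (23, -9) + (-48, +16) → (-25, 7)

(-25, 7)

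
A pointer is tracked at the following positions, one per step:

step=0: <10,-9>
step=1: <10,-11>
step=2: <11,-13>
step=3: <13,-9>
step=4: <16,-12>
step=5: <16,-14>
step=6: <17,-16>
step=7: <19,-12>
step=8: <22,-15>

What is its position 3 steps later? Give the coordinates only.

<25,-15>

The moves between consecutive positions are <+0,-2>, <+1,-2>, <+2,+4>, <+3,-3>, <+0,-2>, <+1,-2>, <+2,+4>, <+3,-3>; they repeat the 4-cycle [<+0,-2>, <+1,-2>, <+2,+4>, <+3,-3>].
step 9: apply <+0,-2> → <22,-17>
step 10: apply <+1,-2> → <23,-19>
step 11: apply <+2,+4> → <25,-15>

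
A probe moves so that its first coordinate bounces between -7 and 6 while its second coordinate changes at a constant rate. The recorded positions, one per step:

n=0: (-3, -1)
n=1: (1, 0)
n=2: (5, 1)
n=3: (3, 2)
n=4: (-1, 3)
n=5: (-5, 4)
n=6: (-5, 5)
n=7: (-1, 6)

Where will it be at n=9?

(5, 8)

The first coordinate travels 4 per step and bounces off the walls at -7 and 6.
  step 8: -1 → 3
  step 9: 3 → 5
The second coordinate changes by +1 each step: at step 9 it is 8.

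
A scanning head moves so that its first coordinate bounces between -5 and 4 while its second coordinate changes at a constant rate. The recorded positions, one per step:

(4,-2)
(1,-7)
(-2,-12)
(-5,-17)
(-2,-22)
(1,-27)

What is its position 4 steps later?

(-5,-47)

The first coordinate travels 3 per step and bounces off the walls at -5 and 4.
  step 6: 1 → 4
  step 7: 4 → 1
  step 8: 1 → -2
  step 9: -2 → -5
The second coordinate changes by -5 each step: at step 9 it is -47.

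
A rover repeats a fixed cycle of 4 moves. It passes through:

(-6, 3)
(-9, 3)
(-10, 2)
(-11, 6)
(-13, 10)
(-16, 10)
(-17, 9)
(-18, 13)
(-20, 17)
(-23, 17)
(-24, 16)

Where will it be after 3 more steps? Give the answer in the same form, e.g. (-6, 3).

(-30, 24)

Differencing gives (-3, +0), (-1, -1), (-1, +4), (-2, +4), (-3, +0), (-1, -1), (-1, +4), (-2, +4), (-3, +0), (-1, -1). This is the pattern (-3, +0), (-1, -1), (-1, +4), (-2, +4) repeated.
step 11: apply (-1, +4) → (-25, 20)
step 12: apply (-2, +4) → (-27, 24)
step 13: apply (-3, +0) → (-30, 24)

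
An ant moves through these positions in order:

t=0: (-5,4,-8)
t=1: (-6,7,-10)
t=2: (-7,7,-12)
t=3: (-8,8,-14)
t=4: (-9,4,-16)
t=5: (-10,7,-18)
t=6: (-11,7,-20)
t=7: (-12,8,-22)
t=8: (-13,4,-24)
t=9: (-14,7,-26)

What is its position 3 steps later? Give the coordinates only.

(-17,4,-32)

First: linear, -1 per step → -17 at step 12.
Second: cycles through 4, 7, 7, 8 every 4 steps. Step 12 lands at position 0 of the cycle → 4.
Third: linear, -2 per step → -32 at step 12.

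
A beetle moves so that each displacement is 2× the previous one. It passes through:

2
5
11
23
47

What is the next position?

95

Step-to-step displacements: +3, +6, +12, +24; each is 2× the previous.
step 5: 47 + 48 → 95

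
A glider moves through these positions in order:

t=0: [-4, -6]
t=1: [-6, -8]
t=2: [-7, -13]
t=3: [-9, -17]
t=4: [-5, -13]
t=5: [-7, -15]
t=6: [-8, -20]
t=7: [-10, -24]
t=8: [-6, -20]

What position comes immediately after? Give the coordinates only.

Step-to-step displacements: [-2, -2], [-1, -5], [-2, -4], [+4, +4], [-2, -2], [-1, -5], [-2, -4], [+4, +4] — a repeating cycle of length 4.
step 9: apply [-2, -2] → [-8, -22]

[-8, -22]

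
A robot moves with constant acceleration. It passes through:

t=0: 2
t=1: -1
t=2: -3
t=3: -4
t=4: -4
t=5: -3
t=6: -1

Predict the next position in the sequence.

Successive displacements: -3, -2, -1, +0, +1, +2 — each changes by +1.
step 7: -1 + 3 → 2

2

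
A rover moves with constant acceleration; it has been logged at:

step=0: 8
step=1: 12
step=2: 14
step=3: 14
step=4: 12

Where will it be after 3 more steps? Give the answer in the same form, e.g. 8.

Successive displacements: +4, +2, +0, -2 — each changes by -2.
step 5: 12 − 4 → 8
step 6: 8 − 6 → 2
step 7: 2 − 8 → -6

-6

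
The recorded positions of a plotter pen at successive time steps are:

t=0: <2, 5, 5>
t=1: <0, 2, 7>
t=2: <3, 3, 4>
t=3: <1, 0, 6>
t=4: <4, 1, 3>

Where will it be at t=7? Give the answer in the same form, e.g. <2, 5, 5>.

The moves between consecutive positions are <-2, -3, +2>, <+3, +1, -3>, <-2, -3, +2>, <+3, +1, -3>; they repeat the 2-cycle [<-2, -3, +2>, <+3, +1, -3>].
step 5: apply <-2, -3, +2> → <2, -2, 5>
step 6: apply <+3, +1, -3> → <5, -1, 2>
step 7: apply <-2, -3, +2> → <3, -4, 4>

<3, -4, 4>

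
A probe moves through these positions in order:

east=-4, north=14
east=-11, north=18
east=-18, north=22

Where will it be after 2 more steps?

east=-32, north=30

The position changes by (-7, +4) every step.
step 3: east=-18, north=22 + (-7, +4) → east=-25, north=26
step 4: east=-25, north=26 + (-7, +4) → east=-32, north=30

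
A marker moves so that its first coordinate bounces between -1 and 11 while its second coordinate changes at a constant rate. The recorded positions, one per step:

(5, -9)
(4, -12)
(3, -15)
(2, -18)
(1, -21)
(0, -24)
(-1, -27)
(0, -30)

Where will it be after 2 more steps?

(2, -36)

The first coordinate travels 1 per step and bounces off the walls at -1 and 11.
  step 8: 0 → 1
  step 9: 1 → 2
The second coordinate changes by -3 each step: at step 9 it is -36.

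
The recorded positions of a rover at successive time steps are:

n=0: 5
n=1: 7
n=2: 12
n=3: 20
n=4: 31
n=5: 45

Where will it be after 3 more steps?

105

Successive displacements: +2, +5, +8, +11, +14 — each changes by +3.
step 6: 45 + 17 → 62
step 7: 62 + 20 → 82
step 8: 82 + 23 → 105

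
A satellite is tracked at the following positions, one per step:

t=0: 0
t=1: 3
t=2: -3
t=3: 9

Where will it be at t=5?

Consecutive displacements +3, -6, +12 scale by a factor of -2 each step.
step 4: 9 − 24 → -15
step 5: -15 + 48 → 33

33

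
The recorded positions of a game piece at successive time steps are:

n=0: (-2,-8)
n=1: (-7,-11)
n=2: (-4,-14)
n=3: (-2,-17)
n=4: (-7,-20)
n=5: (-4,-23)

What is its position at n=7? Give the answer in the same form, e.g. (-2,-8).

(-7,-29)

The first coordinate repeats the cycle [-2, -7, -4] with period 3; step 7 mod 3 = 1, giving -7.
The second coordinate changes by -3 each step, so at step 7 it is -8 + 7·(-3) = -29.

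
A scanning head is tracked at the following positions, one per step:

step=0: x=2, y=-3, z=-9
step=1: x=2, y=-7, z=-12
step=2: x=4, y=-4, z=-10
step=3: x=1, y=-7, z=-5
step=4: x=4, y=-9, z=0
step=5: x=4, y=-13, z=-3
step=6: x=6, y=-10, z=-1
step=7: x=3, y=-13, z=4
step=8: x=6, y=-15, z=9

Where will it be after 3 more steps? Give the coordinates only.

The moves between consecutive positions are (+0, -4, -3), (+2, +3, +2), (-3, -3, +5), (+3, -2, +5), (+0, -4, -3), (+2, +3, +2), (-3, -3, +5), (+3, -2, +5); they repeat the 4-cycle [(+0, -4, -3), (+2, +3, +2), (-3, -3, +5), (+3, -2, +5)].
step 9: apply (+0, -4, -3) → x=6, y=-19, z=6
step 10: apply (+2, +3, +2) → x=8, y=-16, z=8
step 11: apply (-3, -3, +5) → x=5, y=-19, z=13

x=5, y=-19, z=13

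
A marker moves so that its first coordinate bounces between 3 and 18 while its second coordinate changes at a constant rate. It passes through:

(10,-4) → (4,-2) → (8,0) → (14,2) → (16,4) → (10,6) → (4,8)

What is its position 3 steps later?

The first coordinate travels 6 per step and bounces off the walls at 3 and 18.
  step 7: 4 → 8
  step 8: 8 → 14
  step 9: 14 → 16
The second coordinate changes by +2 each step: at step 9 it is 14.

(16,14)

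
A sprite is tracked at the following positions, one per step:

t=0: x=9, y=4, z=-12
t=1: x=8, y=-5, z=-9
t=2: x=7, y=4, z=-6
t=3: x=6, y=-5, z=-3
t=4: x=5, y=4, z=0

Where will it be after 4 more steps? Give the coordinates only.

x=1, y=4, z=12

The x coordinate changes by -1 each step, so at step 8 it is 9 + 8·(-1) = 1.
The y coordinate repeats the cycle [4, -5] with period 2; step 8 mod 2 = 0, giving 4.
The z coordinate changes by +3 each step, so at step 8 it is -12 + 8·(3) = 12.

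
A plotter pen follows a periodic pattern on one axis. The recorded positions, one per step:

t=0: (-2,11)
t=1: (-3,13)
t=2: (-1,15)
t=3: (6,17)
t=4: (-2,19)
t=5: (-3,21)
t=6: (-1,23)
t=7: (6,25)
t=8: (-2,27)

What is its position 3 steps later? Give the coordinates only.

(6,33)

The first coordinate repeats the cycle [-2, -3, -1, 6] with period 4; step 11 mod 4 = 3, giving 6.
The second coordinate changes by +2 each step, so at step 11 it is 11 + 11·(2) = 33.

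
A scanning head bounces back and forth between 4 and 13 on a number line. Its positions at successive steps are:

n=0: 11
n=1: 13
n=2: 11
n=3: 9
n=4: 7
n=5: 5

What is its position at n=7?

7

The value travels 2 per step and bounces off the walls at 4 and 13.
  step 6: 5 → 5
  step 7: 5 → 7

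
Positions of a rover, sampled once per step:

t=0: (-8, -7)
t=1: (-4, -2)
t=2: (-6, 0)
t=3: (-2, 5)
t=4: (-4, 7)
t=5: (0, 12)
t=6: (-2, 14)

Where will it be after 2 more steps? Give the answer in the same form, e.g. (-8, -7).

Step-to-step displacements: (+4, +5), (-2, +2), (+4, +5), (-2, +2), (+4, +5), (-2, +2) — a repeating cycle of length 2.
step 7: apply (+4, +5) → (2, 19)
step 8: apply (-2, +2) → (0, 21)

(0, 21)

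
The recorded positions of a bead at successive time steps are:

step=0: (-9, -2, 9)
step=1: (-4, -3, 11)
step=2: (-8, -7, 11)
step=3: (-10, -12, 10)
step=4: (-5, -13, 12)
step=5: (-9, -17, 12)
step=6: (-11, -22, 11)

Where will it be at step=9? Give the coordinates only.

(-12, -32, 12)

Differencing gives (+5, -1, +2), (-4, -4, +0), (-2, -5, -1), (+5, -1, +2), (-4, -4, +0), (-2, -5, -1). This is the pattern (+5, -1, +2), (-4, -4, +0), (-2, -5, -1) repeated.
step 7: apply (+5, -1, +2) → (-6, -23, 13)
step 8: apply (-4, -4, +0) → (-10, -27, 13)
step 9: apply (-2, -5, -1) → (-12, -32, 12)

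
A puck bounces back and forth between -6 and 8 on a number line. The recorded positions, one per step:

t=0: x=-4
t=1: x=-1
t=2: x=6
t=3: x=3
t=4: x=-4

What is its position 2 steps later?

x=6

The value travels 7 per step and bounces off the walls at -6 and 8.
  step 5: -4 → -1
  step 6: -1 → 6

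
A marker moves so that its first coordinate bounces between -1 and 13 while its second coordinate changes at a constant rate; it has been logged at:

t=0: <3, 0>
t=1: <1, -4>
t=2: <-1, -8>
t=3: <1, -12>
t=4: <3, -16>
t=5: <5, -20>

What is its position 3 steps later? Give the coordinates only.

The first coordinate reflects between -1 and 13, moving 2 per step.
  step 6: 5 → 7
  step 7: 7 → 9
  step 8: 9 → 11
The second coordinate changes by -4 each step: at step 8 it is -32.

<11, -32>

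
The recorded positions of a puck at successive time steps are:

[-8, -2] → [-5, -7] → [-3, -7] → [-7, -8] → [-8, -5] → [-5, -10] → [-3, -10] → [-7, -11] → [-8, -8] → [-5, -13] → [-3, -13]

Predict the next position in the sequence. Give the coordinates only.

The moves between consecutive positions are [+3, -5], [+2, +0], [-4, -1], [-1, +3], [+3, -5], [+2, +0], [-4, -1], [-1, +3], [+3, -5], [+2, +0]; they repeat the 4-cycle [[+3, -5], [+2, +0], [-4, -1], [-1, +3]].
step 11: apply [-4, -1] → [-7, -14]

[-7, -14]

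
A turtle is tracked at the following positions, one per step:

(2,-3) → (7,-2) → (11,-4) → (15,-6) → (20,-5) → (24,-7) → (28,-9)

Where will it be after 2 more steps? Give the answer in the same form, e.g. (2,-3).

Differencing gives (+5,+1), (+4,-2), (+4,-2), (+5,+1), (+4,-2), (+4,-2). This is the pattern (+5,+1), (+4,-2), (+4,-2) repeated.
step 7: apply (+5,+1) → (33,-8)
step 8: apply (+4,-2) → (37,-10)

(37,-10)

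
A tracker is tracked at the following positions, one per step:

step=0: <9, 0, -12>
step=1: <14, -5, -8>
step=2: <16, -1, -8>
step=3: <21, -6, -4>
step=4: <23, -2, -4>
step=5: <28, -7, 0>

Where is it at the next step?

<30, -3, 0>

The moves between consecutive positions are <+5, -5, +4>, <+2, +4, +0>, <+5, -5, +4>, <+2, +4, +0>, <+5, -5, +4>; they repeat the 2-cycle [<+5, -5, +4>, <+2, +4, +0>].
step 6: apply <+2, +4, +0> → <30, -3, 0>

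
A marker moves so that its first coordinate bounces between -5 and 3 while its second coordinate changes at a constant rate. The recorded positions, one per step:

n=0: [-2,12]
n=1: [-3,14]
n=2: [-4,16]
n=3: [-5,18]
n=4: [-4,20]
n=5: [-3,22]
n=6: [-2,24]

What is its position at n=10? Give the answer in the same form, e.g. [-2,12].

The first coordinate travels 1 per step and bounces off the walls at -5 and 3.
  step 7: -2 → -1
  step 8: -1 → 0
  step 9: 0 → 1
  step 10: 1 → 2
The second coordinate changes by +2 each step: at step 10 it is 32.

[2,32]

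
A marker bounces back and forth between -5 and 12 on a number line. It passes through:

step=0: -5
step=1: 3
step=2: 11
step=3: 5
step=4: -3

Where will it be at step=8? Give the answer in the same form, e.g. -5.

-1

The value reflects between -5 and 12, moving 8 per step.
  step 5: -3 → 1
  step 6: 1 → 9
  step 7: 9 → 7
  step 8: 7 → -1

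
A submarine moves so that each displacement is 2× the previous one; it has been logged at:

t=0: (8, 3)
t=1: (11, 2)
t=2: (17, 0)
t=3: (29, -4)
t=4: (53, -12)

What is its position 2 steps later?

Step-to-step displacements: (+3, -1), (+6, -2), (+12, -4), (+24, -8); each is 2× the previous.
step 5: (53, -12) + (+48, -16) → (101, -28)
step 6: (101, -28) + (+96, -32) → (197, -60)

(197, -60)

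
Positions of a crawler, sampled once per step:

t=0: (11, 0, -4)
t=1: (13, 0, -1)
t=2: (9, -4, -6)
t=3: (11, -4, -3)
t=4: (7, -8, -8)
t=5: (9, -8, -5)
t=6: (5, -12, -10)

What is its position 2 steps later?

Differencing gives (+2, +0, +3), (-4, -4, -5), (+2, +0, +3), (-4, -4, -5), (+2, +0, +3), (-4, -4, -5). This is the pattern (+2, +0, +3), (-4, -4, -5) repeated.
step 7: apply (+2, +0, +3) → (7, -12, -7)
step 8: apply (-4, -4, -5) → (3, -16, -12)

(3, -16, -12)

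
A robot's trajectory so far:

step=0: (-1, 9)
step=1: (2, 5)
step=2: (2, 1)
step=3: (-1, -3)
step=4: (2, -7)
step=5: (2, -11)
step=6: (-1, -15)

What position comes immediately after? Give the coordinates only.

(2, -19)

First: cycles through -1, 2, 2 every 3 steps. Step 7 lands at position 1 of the cycle → 2.
Second: linear, -4 per step → -19 at step 7.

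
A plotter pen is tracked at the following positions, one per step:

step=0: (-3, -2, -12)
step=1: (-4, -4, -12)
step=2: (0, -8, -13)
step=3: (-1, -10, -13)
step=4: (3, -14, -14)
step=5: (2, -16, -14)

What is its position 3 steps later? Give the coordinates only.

Step-to-step displacements: (-1, -2, +0), (+4, -4, -1), (-1, -2, +0), (+4, -4, -1), (-1, -2, +0) — a repeating cycle of length 2.
step 6: apply (+4, -4, -1) → (6, -20, -15)
step 7: apply (-1, -2, +0) → (5, -22, -15)
step 8: apply (+4, -4, -1) → (9, -26, -16)

(9, -26, -16)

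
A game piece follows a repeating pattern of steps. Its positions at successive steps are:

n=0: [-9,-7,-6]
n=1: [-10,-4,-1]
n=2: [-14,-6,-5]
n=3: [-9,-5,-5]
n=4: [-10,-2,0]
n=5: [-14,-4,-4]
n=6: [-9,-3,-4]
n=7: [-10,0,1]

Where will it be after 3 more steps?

The moves between consecutive positions are [-1,+3,+5], [-4,-2,-4], [+5,+1,+0], [-1,+3,+5], [-4,-2,-4], [+5,+1,+0], [-1,+3,+5]; they repeat the 3-cycle [[-1,+3,+5], [-4,-2,-4], [+5,+1,+0]].
step 8: apply [-4,-2,-4] → [-14,-2,-3]
step 9: apply [+5,+1,+0] → [-9,-1,-3]
step 10: apply [-1,+3,+5] → [-10,2,2]

[-10,2,2]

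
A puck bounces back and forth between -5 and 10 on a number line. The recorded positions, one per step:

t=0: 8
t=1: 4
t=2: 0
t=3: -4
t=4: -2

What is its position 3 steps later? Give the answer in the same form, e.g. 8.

10

The value travels 4 per step and bounces off the walls at -5 and 10.
  step 5: -2 → 2
  step 6: 2 → 6
  step 7: 6 → 10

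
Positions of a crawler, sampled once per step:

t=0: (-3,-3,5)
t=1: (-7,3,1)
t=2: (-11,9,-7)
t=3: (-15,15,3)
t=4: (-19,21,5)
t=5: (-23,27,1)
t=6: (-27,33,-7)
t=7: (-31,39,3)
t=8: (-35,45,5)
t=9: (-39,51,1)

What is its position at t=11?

(-47,63,3)

The first coordinate changes by -4 each step, so at step 11 it is -3 + 11·(-4) = -47.
The second coordinate changes by +6 each step, so at step 11 it is -3 + 11·(6) = 63.
The third coordinate repeats the cycle [5, 1, -7, 3] with period 4; step 11 mod 4 = 3, giving 3.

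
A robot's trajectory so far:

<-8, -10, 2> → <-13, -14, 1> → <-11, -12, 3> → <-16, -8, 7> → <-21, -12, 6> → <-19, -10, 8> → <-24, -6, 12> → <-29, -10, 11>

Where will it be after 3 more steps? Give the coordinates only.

The moves between consecutive positions are <-5, -4, -1>, <+2, +2, +2>, <-5, +4, +4>, <-5, -4, -1>, <+2, +2, +2>, <-5, +4, +4>, <-5, -4, -1>; they repeat the 3-cycle [<-5, -4, -1>, <+2, +2, +2>, <-5, +4, +4>].
step 8: apply <+2, +2, +2> → <-27, -8, 13>
step 9: apply <-5, +4, +4> → <-32, -4, 17>
step 10: apply <-5, -4, -1> → <-37, -8, 16>

<-37, -8, 16>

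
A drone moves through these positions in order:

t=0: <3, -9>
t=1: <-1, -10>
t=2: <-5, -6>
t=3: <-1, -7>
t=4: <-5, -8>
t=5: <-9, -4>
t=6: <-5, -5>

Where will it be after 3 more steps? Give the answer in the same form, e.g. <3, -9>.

<-9, -3>

Differencing gives <-4, -1>, <-4, +4>, <+4, -1>, <-4, -1>, <-4, +4>, <+4, -1>. This is the pattern <-4, -1>, <-4, +4>, <+4, -1> repeated.
step 7: apply <-4, -1> → <-9, -6>
step 8: apply <-4, +4> → <-13, -2>
step 9: apply <+4, -1> → <-9, -3>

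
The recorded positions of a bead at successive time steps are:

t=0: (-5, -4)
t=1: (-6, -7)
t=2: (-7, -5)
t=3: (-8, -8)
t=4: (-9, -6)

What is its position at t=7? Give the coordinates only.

(-12, -10)

The moves between consecutive positions are (-1, -3), (-1, +2), (-1, -3), (-1, +2); they repeat the 2-cycle [(-1, -3), (-1, +2)].
step 5: apply (-1, -3) → (-10, -9)
step 6: apply (-1, +2) → (-11, -7)
step 7: apply (-1, -3) → (-12, -10)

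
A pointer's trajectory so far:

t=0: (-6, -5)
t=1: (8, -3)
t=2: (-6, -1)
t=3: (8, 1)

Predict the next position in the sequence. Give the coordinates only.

The first coordinate repeats the cycle [-6, 8] with period 2; step 4 mod 2 = 0, giving -6.
The second coordinate changes by +2 each step, so at step 4 it is -5 + 4·(2) = 3.

(-6, 3)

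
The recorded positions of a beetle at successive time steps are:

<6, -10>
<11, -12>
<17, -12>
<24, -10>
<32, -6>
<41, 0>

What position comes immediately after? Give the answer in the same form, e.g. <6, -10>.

<51, 8>

Taking differences between consecutive positions: <+5, -2>, <+6, +0>, <+7, +2>, <+8, +4>, <+9, +6>. These grow by <+1, +2> each step.
step 6: <41, 0> + <+10, +8> → <51, 8>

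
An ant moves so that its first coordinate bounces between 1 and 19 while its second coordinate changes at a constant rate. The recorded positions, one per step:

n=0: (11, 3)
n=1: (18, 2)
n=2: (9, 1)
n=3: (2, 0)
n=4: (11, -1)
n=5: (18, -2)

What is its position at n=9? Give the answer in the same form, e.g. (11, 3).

The first coordinate travels 9 per step and bounces off the walls at 1 and 19.
  step 6: 18 → 9
  step 7: 9 → 2
  step 8: 2 → 11
  step 9: 11 → 18
The second coordinate changes by -1 each step: at step 9 it is -6.

(18, -6)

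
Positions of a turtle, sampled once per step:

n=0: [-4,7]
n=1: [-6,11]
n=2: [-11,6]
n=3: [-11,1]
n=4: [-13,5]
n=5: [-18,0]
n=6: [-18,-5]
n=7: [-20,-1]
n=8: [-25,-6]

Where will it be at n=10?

The moves between consecutive positions are [-2,+4], [-5,-5], [+0,-5], [-2,+4], [-5,-5], [+0,-5], [-2,+4], [-5,-5]; they repeat the 3-cycle [[-2,+4], [-5,-5], [+0,-5]].
step 9: apply [+0,-5] → [-25,-11]
step 10: apply [-2,+4] → [-27,-7]

[-27,-7]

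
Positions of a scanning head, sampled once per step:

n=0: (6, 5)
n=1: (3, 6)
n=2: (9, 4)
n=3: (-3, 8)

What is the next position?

The jumps are (-3, +1), (+6, -2), (-12, +4) — a geometric progression with ratio -2.
step 4: (-3, 8) + (+24, -8) → (21, 0)

(21, 0)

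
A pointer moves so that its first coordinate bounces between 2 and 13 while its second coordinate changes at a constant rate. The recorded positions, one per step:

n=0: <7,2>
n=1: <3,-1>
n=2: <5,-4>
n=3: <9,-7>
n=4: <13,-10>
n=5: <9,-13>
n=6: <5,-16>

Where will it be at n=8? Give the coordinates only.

The first coordinate travels 4 per step and bounces off the walls at 2 and 13.
  step 7: 5 → 3
  step 8: 3 → 7
The second coordinate changes by -3 each step: at step 8 it is -22.

<7,-22>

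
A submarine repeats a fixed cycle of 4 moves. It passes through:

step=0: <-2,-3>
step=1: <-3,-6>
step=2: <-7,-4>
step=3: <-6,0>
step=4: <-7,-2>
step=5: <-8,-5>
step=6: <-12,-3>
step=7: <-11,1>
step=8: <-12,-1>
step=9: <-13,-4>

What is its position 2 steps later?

<-16,2>

Differencing gives <-1,-3>, <-4,+2>, <+1,+4>, <-1,-2>, <-1,-3>, <-4,+2>, <+1,+4>, <-1,-2>, <-1,-3>. This is the pattern <-1,-3>, <-4,+2>, <+1,+4>, <-1,-2> repeated.
step 10: apply <-4,+2> → <-17,-2>
step 11: apply <+1,+4> → <-16,2>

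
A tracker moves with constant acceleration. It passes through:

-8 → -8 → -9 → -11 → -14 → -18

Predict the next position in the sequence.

-23

First differences are +0, -1, -2, -3, -4; their common second difference is -1 (constant acceleration).
step 6: -18 − 5 → -23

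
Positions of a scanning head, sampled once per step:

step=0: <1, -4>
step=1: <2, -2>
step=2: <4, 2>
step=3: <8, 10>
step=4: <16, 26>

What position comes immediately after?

<32, 58>

The jumps are <+1, +2>, <+2, +4>, <+4, +8>, <+8, +16> — a geometric progression with ratio 2.
step 5: <16, 26> + <+16, +32> → <32, 58>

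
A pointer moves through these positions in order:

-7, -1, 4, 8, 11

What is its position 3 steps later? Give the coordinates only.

14

Successive displacements: +6, +5, +4, +3 — each changes by -1.
step 5: 11 + 2 → 13
step 6: 13 + 1 → 14
step 7: 14 + 0 → 14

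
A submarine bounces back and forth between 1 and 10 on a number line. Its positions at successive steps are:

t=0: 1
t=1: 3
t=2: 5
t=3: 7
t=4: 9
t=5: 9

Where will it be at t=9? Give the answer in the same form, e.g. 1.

The value travels 2 per step and bounces off the walls at 1 and 10.
  step 6: 9 → 7
  step 7: 7 → 5
  step 8: 5 → 3
  step 9: 3 → 1

1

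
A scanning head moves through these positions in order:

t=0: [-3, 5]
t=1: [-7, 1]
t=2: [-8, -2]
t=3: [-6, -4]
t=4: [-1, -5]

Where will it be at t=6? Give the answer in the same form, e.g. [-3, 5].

[18, -4]

First differences are [-4, -4], [-1, -3], [+2, -2], [+5, -1]; their common second difference is [+3, +1] (constant acceleration).
step 5: [-1, -5] + [+8, +0] → [7, -5]
step 6: [7, -5] + [+11, +1] → [18, -4]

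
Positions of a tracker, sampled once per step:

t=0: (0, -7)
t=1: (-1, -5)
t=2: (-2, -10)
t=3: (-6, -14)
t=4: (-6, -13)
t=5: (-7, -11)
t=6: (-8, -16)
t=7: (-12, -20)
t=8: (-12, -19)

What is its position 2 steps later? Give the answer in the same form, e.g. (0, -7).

(-14, -22)

The moves between consecutive positions are (-1, +2), (-1, -5), (-4, -4), (+0, +1), (-1, +2), (-1, -5), (-4, -4), (+0, +1); they repeat the 4-cycle [(-1, +2), (-1, -5), (-4, -4), (+0, +1)].
step 9: apply (-1, +2) → (-13, -17)
step 10: apply (-1, -5) → (-14, -22)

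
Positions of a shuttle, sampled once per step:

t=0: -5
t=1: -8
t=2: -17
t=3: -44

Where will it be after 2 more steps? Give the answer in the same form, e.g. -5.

-368

Step-to-step displacements: -3, -9, -27; each is 3× the previous.
step 4: -44 − 81 → -125
step 5: -125 − 243 → -368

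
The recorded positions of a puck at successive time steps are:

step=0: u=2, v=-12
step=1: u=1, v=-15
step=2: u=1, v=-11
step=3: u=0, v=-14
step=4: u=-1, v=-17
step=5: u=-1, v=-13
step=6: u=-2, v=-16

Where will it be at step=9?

Differencing gives (-1, -3), (+0, +4), (-1, -3), (-1, -3), (+0, +4), (-1, -3). This is the pattern (-1, -3), (+0, +4), (-1, -3) repeated.
step 7: apply (-1, -3) → u=-3, v=-19
step 8: apply (+0, +4) → u=-3, v=-15
step 9: apply (-1, -3) → u=-4, v=-18

u=-4, v=-18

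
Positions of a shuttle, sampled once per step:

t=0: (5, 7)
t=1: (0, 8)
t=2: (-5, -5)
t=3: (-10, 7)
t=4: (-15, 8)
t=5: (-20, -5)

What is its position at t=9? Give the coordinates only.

The first coordinate changes by -5 each step, so at step 9 it is 5 + 9·(-5) = -40.
The second coordinate repeats the cycle [7, 8, -5] with period 3; step 9 mod 3 = 0, giving 7.

(-40, 7)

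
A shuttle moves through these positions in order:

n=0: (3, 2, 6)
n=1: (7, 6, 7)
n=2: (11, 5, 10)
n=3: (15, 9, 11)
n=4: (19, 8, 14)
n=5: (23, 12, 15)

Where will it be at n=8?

(35, 14, 22)

Step-to-step displacements: (+4, +4, +1), (+4, -1, +3), (+4, +4, +1), (+4, -1, +3), (+4, +4, +1) — a repeating cycle of length 2.
step 6: apply (+4, -1, +3) → (27, 11, 18)
step 7: apply (+4, +4, +1) → (31, 15, 19)
step 8: apply (+4, -1, +3) → (35, 14, 22)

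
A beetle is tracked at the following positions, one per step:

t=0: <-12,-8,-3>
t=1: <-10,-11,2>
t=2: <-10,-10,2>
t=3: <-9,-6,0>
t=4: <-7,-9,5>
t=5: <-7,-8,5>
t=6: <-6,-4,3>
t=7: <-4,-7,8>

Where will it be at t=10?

<-1,-5,11>

Differencing gives <+2,-3,+5>, <+0,+1,+0>, <+1,+4,-2>, <+2,-3,+5>, <+0,+1,+0>, <+1,+4,-2>, <+2,-3,+5>. This is the pattern <+2,-3,+5>, <+0,+1,+0>, <+1,+4,-2> repeated.
step 8: apply <+0,+1,+0> → <-4,-6,8>
step 9: apply <+1,+4,-2> → <-3,-2,6>
step 10: apply <+2,-3,+5> → <-1,-5,11>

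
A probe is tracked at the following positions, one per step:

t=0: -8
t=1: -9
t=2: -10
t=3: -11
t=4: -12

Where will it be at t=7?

-15

Constant displacement of -1 per step.
step 5: -12 − 1 → -13
step 6: -13 − 1 → -14
step 7: -14 − 1 → -15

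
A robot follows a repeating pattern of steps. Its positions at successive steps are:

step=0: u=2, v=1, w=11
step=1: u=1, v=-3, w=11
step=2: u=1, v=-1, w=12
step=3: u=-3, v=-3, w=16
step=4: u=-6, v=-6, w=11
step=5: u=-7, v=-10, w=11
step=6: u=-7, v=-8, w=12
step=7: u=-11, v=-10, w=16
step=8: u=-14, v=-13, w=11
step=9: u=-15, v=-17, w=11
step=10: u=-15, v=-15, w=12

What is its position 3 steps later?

Step-to-step displacements: (-1,-4,+0), (+0,+2,+1), (-4,-2,+4), (-3,-3,-5), (-1,-4,+0), (+0,+2,+1), (-4,-2,+4), (-3,-3,-5), (-1,-4,+0), (+0,+2,+1) — a repeating cycle of length 4.
step 11: apply (-4,-2,+4) → u=-19, v=-17, w=16
step 12: apply (-3,-3,-5) → u=-22, v=-20, w=11
step 13: apply (-1,-4,+0) → u=-23, v=-24, w=11

u=-23, v=-24, w=11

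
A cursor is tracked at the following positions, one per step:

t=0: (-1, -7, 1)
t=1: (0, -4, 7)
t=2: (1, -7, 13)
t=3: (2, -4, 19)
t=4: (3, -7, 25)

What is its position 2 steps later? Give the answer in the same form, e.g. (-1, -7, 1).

(5, -7, 37)

First: linear, +1 per step → 5 at step 6.
Second: cycles through -7, -4 every 2 steps. Step 6 lands at position 0 of the cycle → -7.
Third: linear, +6 per step → 37 at step 6.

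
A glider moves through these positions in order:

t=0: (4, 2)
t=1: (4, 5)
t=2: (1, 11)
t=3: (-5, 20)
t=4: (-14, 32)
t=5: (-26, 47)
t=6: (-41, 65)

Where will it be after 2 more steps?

(-80, 110)

Taking differences between consecutive positions: (+0, +3), (-3, +6), (-6, +9), (-9, +12), (-12, +15), (-15, +18). These grow by (-3, +3) each step.
step 7: (-41, 65) + (-18, +21) → (-59, 86)
step 8: (-59, 86) + (-21, +24) → (-80, 110)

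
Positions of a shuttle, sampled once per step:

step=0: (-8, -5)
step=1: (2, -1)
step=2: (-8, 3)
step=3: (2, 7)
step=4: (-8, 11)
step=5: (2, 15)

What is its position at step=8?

The first coordinate repeats the cycle [-8, 2] with period 2; step 8 mod 2 = 0, giving -8.
The second coordinate changes by +4 each step, so at step 8 it is -5 + 8·(4) = 27.

(-8, 27)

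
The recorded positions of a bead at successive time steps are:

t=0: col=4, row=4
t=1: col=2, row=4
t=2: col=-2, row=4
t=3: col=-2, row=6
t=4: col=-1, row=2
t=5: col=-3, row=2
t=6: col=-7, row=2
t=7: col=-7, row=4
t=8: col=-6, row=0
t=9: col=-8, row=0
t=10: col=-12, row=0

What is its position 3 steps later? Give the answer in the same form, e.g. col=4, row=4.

The moves between consecutive positions are (-2, +0), (-4, +0), (+0, +2), (+1, -4), (-2, +0), (-4, +0), (+0, +2), (+1, -4), (-2, +0), (-4, +0); they repeat the 4-cycle [(-2, +0), (-4, +0), (+0, +2), (+1, -4)].
step 11: apply (+0, +2) → col=-12, row=2
step 12: apply (+1, -4) → col=-11, row=-2
step 13: apply (-2, +0) → col=-13, row=-2

col=-13, row=-2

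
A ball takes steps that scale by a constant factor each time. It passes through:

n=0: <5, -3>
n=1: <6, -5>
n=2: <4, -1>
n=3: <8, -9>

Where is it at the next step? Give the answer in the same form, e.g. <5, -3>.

Consecutive displacements <+1, -2>, <-2, +4>, <+4, -8> scale by a factor of -2 each step.
step 4: <8, -9> + <-8, +16> → <0, 7>

<0, 7>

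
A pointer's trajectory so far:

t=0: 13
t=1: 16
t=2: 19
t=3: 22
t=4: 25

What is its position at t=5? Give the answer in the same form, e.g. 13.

Each step adds +3 to the position.
step 5: 25 + 3 → 28

28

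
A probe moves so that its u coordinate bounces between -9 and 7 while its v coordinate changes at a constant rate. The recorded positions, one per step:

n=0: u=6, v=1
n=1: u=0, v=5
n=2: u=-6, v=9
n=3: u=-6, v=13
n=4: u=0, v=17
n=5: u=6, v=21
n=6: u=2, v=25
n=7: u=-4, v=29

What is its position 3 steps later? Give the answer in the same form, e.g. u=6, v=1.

The u coordinate travels 6 per step and bounces off the walls at -9 and 7.
  step 8: -4 → -8
  step 9: -8 → -2
  step 10: -2 → 4
The v coordinate changes by +4 each step: at step 10 it is 41.

u=4, v=41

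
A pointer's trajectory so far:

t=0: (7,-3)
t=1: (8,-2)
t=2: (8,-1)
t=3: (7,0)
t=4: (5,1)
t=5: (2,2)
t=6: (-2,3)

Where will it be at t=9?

(-20,6)

Successive displacements: (+1,+1), (+0,+1), (-1,+1), (-2,+1), (-3,+1), (-4,+1) — each changes by (-1,+0).
step 7: (-2,3) + (-5,+1) → (-7,4)
step 8: (-7,4) + (-6,+1) → (-13,5)
step 9: (-13,5) + (-7,+1) → (-20,6)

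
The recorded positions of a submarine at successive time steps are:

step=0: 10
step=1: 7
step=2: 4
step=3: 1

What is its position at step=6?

Constant displacement of -3 per step.
step 4: 1 − 3 → -2
step 5: -2 − 3 → -5
step 6: -5 − 3 → -8

-8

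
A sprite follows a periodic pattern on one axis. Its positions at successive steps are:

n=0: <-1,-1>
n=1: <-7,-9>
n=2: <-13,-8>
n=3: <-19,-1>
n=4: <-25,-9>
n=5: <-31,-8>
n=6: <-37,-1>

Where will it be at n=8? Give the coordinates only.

<-49,-8>

First: linear, -6 per step → -49 at step 8.
Second: cycles through -1, -9, -8 every 3 steps. Step 8 lands at position 2 of the cycle → -8.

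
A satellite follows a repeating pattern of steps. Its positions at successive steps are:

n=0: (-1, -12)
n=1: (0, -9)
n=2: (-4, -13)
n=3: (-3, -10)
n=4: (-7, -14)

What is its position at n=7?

The moves between consecutive positions are (+1, +3), (-4, -4), (+1, +3), (-4, -4); they repeat the 2-cycle [(+1, +3), (-4, -4)].
step 5: apply (+1, +3) → (-6, -11)
step 6: apply (-4, -4) → (-10, -15)
step 7: apply (+1, +3) → (-9, -12)

(-9, -12)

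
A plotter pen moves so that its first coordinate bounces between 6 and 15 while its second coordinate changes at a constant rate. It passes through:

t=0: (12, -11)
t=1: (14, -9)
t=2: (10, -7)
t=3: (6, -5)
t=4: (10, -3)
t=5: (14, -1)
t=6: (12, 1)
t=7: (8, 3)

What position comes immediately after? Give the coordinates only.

The first coordinate travels 4 per step and bounces off the walls at 6 and 15.
  step 8: 8 → 8
The second coordinate changes by +2 each step: at step 8 it is 5.

(8, 5)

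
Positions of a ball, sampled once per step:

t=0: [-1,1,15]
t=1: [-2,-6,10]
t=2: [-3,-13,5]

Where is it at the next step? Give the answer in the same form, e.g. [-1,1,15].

[-4,-20,0]

Constant displacement of [-1,-7,-5] per step.
step 3: [-3,-13,5] + [-1,-7,-5] → [-4,-20,0]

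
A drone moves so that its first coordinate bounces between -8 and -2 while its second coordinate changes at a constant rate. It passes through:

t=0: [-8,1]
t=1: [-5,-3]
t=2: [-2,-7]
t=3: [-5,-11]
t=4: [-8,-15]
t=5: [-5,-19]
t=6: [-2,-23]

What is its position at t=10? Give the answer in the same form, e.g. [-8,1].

[-2,-39]

The first coordinate reflects between -8 and -2, moving 3 per step.
  step 7: -2 → -5
  step 8: -5 → -8
  step 9: -8 → -5
  step 10: -5 → -2
The second coordinate changes by -4 each step: at step 10 it is -39.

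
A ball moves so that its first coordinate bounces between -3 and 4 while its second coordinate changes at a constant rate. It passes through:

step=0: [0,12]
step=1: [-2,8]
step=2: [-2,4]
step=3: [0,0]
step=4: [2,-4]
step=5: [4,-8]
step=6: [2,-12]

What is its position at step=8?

The first coordinate travels 2 per step and bounces off the walls at -3 and 4.
  step 7: 2 → 0
  step 8: 0 → -2
The second coordinate changes by -4 each step: at step 8 it is -20.

[-2,-20]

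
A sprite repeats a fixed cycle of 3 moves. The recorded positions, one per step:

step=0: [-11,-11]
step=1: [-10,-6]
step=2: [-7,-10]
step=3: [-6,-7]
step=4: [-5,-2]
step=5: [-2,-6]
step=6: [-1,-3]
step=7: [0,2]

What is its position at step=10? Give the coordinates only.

[5,6]

The moves between consecutive positions are [+1,+5], [+3,-4], [+1,+3], [+1,+5], [+3,-4], [+1,+3], [+1,+5]; they repeat the 3-cycle [[+1,+5], [+3,-4], [+1,+3]].
step 8: apply [+3,-4] → [3,-2]
step 9: apply [+1,+3] → [4,1]
step 10: apply [+1,+5] → [5,6]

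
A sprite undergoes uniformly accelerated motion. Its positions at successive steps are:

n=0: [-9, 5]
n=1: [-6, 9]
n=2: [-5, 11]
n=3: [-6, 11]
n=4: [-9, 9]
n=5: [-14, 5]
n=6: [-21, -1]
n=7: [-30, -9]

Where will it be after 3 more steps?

Taking differences between consecutive positions: [+3, +4], [+1, +2], [-1, +0], [-3, -2], [-5, -4], [-7, -6], [-9, -8]. These grow by [-2, -2] each step.
step 8: [-30, -9] + [-11, -10] → [-41, -19]
step 9: [-41, -19] + [-13, -12] → [-54, -31]
step 10: [-54, -31] + [-15, -14] → [-69, -45]

[-69, -45]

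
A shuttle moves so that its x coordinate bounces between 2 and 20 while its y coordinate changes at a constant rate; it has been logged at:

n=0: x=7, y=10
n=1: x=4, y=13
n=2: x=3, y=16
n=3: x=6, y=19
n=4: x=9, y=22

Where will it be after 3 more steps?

x=18, y=31

The x coordinate travels 3 per step and bounces off the walls at 2 and 20.
  step 5: 9 → 12
  step 6: 12 → 15
  step 7: 15 → 18
The y coordinate changes by +3 each step: at step 7 it is 31.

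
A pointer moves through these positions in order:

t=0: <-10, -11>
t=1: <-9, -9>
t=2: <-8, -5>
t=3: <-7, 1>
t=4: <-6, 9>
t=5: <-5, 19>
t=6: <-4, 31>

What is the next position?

<-3, 45>

Successive displacements: <+1, +2>, <+1, +4>, <+1, +6>, <+1, +8>, <+1, +10>, <+1, +12> — each changes by <+0, +2>.
step 7: <-4, 31> + <+1, +14> → <-3, 45>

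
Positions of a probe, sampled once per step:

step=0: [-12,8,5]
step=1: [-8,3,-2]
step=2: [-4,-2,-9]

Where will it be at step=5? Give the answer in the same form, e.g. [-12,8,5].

[8,-17,-30]

Constant displacement of [+4,-5,-7] per step.
step 3: [-4,-2,-9] + [+4,-5,-7] → [0,-7,-16]
step 4: [0,-7,-16] + [+4,-5,-7] → [4,-12,-23]
step 5: [4,-12,-23] + [+4,-5,-7] → [8,-17,-30]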